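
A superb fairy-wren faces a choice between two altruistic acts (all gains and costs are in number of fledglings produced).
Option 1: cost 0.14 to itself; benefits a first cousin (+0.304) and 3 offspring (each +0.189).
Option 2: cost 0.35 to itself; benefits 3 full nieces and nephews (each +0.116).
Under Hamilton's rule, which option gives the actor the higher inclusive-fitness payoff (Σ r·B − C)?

Option 1: r to a first cousin = 0.125.
Option 1: r to an offspring = 0.5.
Option 1: Σ r·B − C = (1·0.125·0.304 + 3·0.5·0.189) − 0.14 = 0.1815.
Option 2: r to a full niece or nephew = 0.25.
Option 2: Σ r·B − C = (3·0.25·0.116) − 0.35 = -0.263.
Option 1 has the higher net inclusive-fitness payoff.

Option 1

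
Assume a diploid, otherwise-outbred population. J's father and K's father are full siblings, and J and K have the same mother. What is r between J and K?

Wright's path rule: contributions from independent ancestry routes add.
J and K are related in two ways: first cousins through their fathers (r = 1/8) and half-sibs through their shared mother (r = 1/4).
r = 1/8 + 1/4 = 3/8 = 0.375.

0.375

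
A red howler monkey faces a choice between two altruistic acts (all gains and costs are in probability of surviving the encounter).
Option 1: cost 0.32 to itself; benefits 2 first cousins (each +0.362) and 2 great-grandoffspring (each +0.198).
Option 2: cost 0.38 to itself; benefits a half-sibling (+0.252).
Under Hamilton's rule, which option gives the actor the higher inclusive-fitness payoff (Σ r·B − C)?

Option 1

Option 1: r to a first cousin = 0.125.
Option 1: r to a great-grandoffspring = 0.125.
Option 1: Σ r·B − C = (2·0.125·0.362 + 2·0.125·0.198) − 0.32 = -0.18.
Option 2: r to a half-sibling = 0.25.
Option 2: Σ r·B − C = (1·0.25·0.252) − 0.38 = -0.317.
Option 1 has the higher net inclusive-fitness payoff.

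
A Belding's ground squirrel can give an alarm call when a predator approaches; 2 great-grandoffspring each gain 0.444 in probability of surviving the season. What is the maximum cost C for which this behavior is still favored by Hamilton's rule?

r to a great-grandoffspring = 1/8 (three parent–offspring links: r = (1/2)^3 = 1/8).
Hamilton's rule: n·r·B > C, so the trait is favored while C < n·r·B = 2·0.125·0.444 = 0.111.

0.111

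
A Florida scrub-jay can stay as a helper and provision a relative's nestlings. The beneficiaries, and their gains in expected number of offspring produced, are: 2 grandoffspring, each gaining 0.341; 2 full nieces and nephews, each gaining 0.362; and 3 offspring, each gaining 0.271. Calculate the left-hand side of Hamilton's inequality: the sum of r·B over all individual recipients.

0.758

r to a grandoffspring = 1/4 (two parent–offspring links: r = (1/2)^2 = 1/4).
r to a full niece or nephew = 0.25 (full aunt/uncle↔niece/nephew: two paths of length 3 through the shared grandparent pair: r = 2·(1/2)^3 = 1/4).
r to an offspring = 1/2 (one parent–offspring link: r = (1/2)^1 = 1/2).
Summing one r·B term per recipient: 2·0.25·0.341 + 2·0.25·0.362 + 3·0.5·0.271 = 0.758.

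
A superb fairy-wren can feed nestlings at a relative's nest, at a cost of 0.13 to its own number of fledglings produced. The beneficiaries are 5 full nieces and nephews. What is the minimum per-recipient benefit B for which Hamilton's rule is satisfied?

0.104

r to a full niece or nephew = 0.25 (full aunt/uncle↔niece/nephew: two paths of length 3 through the shared grandparent pair: r = 2·(1/2)^3 = 1/4).
Hamilton's rule with n recipients of equal r: n·r·B > C, so B > C/(n·r) = 0.13/(5·0.25) = 0.104.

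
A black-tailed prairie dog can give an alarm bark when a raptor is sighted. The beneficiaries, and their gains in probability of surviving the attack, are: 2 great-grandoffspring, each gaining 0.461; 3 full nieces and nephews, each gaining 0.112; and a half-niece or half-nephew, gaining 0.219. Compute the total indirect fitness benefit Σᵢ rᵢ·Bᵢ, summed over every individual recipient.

0.226625

r to a great-grandoffspring = 0.125 (three parent–offspring links: r = (1/2)^3 = 1/8).
r to a full niece or nephew = 0.25 (full aunt/uncle↔niece/nephew: two paths of length 3 through the shared grandparent pair: r = 2·(1/2)^3 = 1/4).
r to a half-niece or half-nephew = 0.125 (half-aunt/uncle↔niece/nephew: one path of length 3: r = (1/2)^3 = 1/8).
Summing one r·B term per recipient: 2·0.125·0.461 + 3·0.25·0.112 + 1·0.125·0.219 = 0.226625.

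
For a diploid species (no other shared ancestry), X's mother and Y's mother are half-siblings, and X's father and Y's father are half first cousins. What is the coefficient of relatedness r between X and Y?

0.078125

Wright's path rule: contributions from independent ancestry routes add.
X and Y are related in two ways: half first cousins through their mothers (r = 1/16) and half second cousins through their fathers (r = 1/64).
r = 1/16 + 1/64 = 0.078125.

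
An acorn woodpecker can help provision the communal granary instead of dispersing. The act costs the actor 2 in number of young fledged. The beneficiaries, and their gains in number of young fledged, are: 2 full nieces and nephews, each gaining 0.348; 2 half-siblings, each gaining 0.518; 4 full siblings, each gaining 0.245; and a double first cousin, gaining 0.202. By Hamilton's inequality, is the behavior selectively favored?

Hamilton's rule: the trait is favored when the sum of r·B over every recipient exceeds the actor's cost C.
r to a full niece or nephew = 0.25 (full aunt/uncle↔niece/nephew: two paths of length 3 through the shared grandparent pair: r = 2·(1/2)^3 = 1/4).
r to a half-sibling = 0.25 (half-sibs share one parent — one path of length 2: r = (1/2)^2 = 1/4).
r to a full sibling = 0.5 (full sibs share both parents — two paths of length 2: r = 2·(1/2)^2 = 1/2).
r to a double first cousin = 1/4 (double first cousins share both grandparent pairs — four paths of length 4: r = 4·(1/2)^4 = 1/4).
Summing one r·B term per recipient: 2·0.25·0.348 + 2·0.25·0.518 + 4·0.5·0.245 + 1·0.25·0.202 = 0.9735.
0.9735 < 2: the indirect benefit is less than the cost.

No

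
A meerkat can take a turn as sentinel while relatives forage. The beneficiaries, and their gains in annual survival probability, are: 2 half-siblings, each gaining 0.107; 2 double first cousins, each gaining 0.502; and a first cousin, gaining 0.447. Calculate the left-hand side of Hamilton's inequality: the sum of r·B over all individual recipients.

0.360375

r to a half-sibling = 1/4 (half-sibs share one parent — one path of length 2: r = (1/2)^2 = 1/4).
r to a double first cousin = 0.25 (double first cousins share both grandparent pairs — four paths of length 4: r = 4·(1/2)^4 = 1/4).
r to a first cousin = 1/8 (first cousins share one grandparent pair — two paths of length 4: r = 2·(1/2)^4 = 1/8).
Summing one r·B term per recipient: 2·0.25·0.107 + 2·0.25·0.502 + 1·0.125·0.447 = 0.360375.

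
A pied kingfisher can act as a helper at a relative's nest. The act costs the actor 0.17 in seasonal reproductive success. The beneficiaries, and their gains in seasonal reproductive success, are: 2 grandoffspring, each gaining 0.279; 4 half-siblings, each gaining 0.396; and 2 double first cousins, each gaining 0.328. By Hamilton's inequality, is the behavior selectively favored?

Hamilton's rule: the trait is favored when the sum of r·B over every recipient exceeds the actor's cost C.
r to a grandoffspring = 1/4 (two parent–offspring links: r = (1/2)^2 = 1/4).
r to a half-sibling = 1/4 (half-sibs share one parent — one path of length 2: r = (1/2)^2 = 1/4).
r to a double first cousin = 0.25 (double first cousins share both grandparent pairs — four paths of length 4: r = 4·(1/2)^4 = 1/4).
Summing one r·B term per recipient: 2·0.25·0.279 + 4·0.25·0.396 + 2·0.25·0.328 = 0.6995.
0.6995 > 0.17: the indirect benefit exceeds the cost.

Yes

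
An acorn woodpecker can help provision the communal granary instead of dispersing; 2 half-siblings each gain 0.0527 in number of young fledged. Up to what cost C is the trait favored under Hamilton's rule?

0.02635

r to a half-sibling = 0.25 (half-sibs share one parent — one path of length 2: r = (1/2)^2 = 1/4).
Hamilton's rule: n·r·B > C, so the trait is favored while C < n·r·B = 2·0.25·0.0527 = 0.02635.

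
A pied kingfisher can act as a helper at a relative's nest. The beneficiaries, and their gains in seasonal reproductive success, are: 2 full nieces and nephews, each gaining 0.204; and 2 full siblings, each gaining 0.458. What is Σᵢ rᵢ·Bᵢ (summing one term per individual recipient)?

r to a full niece or nephew = 0.25 (full aunt/uncle↔niece/nephew: two paths of length 3 through the shared grandparent pair: r = 2·(1/2)^3 = 1/4).
r to a full sibling = 0.5 (full sibs share both parents — two paths of length 2: r = 2·(1/2)^2 = 1/2).
Summing one r·B term per recipient: 2·0.25·0.204 + 2·0.5·0.458 = 0.56.

0.56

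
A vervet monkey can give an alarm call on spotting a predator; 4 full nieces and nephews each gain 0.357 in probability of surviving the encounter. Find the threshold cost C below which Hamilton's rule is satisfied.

r to a full niece or nephew = 1/4 (full aunt/uncle↔niece/nephew: two paths of length 3 through the shared grandparent pair: r = 2·(1/2)^3 = 1/4).
Hamilton's rule: n·r·B > C, so the trait is favored while C < n·r·B = 4·0.25·0.357 = 0.357.

0.357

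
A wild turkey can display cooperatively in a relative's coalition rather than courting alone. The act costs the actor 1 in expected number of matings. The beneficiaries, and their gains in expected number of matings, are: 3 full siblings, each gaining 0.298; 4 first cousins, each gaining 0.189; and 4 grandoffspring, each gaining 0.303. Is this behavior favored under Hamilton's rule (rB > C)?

No

Hamilton's rule: the trait is favored when the sum of r·B over every recipient exceeds the actor's cost C.
r to a full sibling = 1/2 (full sibs share both parents — two paths of length 2: r = 2·(1/2)^2 = 1/2).
r to a first cousin = 0.125 (first cousins share one grandparent pair — two paths of length 4: r = 2·(1/2)^4 = 1/8).
r to a grandoffspring = 0.25 (two parent–offspring links: r = (1/2)^2 = 1/4).
Summing one r·B term per recipient: 3·0.5·0.298 + 4·0.125·0.189 + 4·0.25·0.303 = 0.8445.
0.8445 < 1: the indirect benefit is less than the cost.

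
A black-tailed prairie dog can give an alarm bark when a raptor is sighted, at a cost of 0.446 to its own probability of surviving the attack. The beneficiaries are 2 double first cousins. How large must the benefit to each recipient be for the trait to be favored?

r to a double first cousin = 1/4 (double first cousins share both grandparent pairs — four paths of length 4: r = 4·(1/2)^4 = 1/4).
Hamilton's rule with n recipients of equal r: n·r·B > C, so B > C/(n·r) = 0.446/(2·0.25) = 0.892.

0.892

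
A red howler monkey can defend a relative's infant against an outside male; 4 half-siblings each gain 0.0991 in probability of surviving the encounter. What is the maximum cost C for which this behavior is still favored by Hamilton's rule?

0.0991

r to a half-sibling = 0.25 (half-sibs share one parent — one path of length 2: r = (1/2)^2 = 1/4).
Hamilton's rule: n·r·B > C, so the trait is favored while C < n·r·B = 4·0.25·0.0991 = 0.0991.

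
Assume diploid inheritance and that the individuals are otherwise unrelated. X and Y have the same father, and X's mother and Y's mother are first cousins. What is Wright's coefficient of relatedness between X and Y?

With two independent routes of shared ancestry, r is the sum of the two contributions.
X and Y are related in two ways: half-sibs through their shared father (r = 1/4) and second cousins through their mothers (r = 1/32).
r = 1/4 + 1/32 = 9/32 = 0.28125.

0.28125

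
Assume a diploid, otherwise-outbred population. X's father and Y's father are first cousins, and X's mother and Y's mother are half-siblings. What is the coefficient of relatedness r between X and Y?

Wright's path rule: contributions from independent ancestry routes add.
X and Y are related in two ways: second cousins through their fathers (r = 1/32) and half first cousins through their mothers (r = 1/16).
r = 1/32 + 1/16 = 0.09375.

0.09375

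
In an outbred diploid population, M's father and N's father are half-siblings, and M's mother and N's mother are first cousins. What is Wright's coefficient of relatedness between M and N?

Independent pedigree routes through distinct common ancestors add.
M and N are related in two ways: half first cousins through their fathers (r = 1/16) and second cousins through their mothers (r = 1/32).
r = 1/16 + 1/32 = 0.09375.

0.09375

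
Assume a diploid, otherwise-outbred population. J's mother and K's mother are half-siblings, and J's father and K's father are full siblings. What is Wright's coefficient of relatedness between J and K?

Independent pedigree routes through distinct common ancestors add.
J and K are related in two ways: half first cousins through their mothers (r = 1/16) and first cousins through their fathers (r = 1/8).
r = 1/16 + 1/8 = 3/16 = 0.1875.

0.1875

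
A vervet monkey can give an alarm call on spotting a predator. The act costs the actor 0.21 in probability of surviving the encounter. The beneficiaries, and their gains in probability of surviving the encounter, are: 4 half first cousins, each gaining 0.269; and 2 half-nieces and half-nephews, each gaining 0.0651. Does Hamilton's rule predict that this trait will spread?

Hamilton's rule: the trait is favored when the sum of r·B over every recipient exceeds the actor's cost C.
r to a half first cousin = 0.0625 (half first cousins share one grandparent — one path of length 4: r = (1/2)^4 = 1/16).
r to a half-niece or half-nephew = 1/8 (half-aunt/uncle↔niece/nephew: one path of length 3: r = (1/2)^3 = 1/8).
Summing one r·B term per recipient: 4·0.0625·0.269 + 2·0.125·0.0651 = 0.083525.
0.083525 < 0.21: the indirect benefit is less than the cost.

No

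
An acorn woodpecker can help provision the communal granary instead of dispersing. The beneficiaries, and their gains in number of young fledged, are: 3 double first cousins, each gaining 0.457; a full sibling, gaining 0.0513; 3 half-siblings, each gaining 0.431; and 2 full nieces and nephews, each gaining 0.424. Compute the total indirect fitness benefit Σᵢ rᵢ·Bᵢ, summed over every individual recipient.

0.90365

r to a double first cousin = 1/4 (double first cousins share both grandparent pairs — four paths of length 4: r = 4·(1/2)^4 = 1/4).
r to a full sibling = 0.5 (full sibs share both parents — two paths of length 2: r = 2·(1/2)^2 = 1/2).
r to a half-sibling = 0.25 (half-sibs share one parent — one path of length 2: r = (1/2)^2 = 1/4).
r to a full niece or nephew = 0.25 (full aunt/uncle↔niece/nephew: two paths of length 3 through the shared grandparent pair: r = 2·(1/2)^3 = 1/4).
Summing one r·B term per recipient: 3·0.25·0.457 + 1·0.5·0.0513 + 3·0.25·0.431 + 2·0.25·0.424 = 0.90365.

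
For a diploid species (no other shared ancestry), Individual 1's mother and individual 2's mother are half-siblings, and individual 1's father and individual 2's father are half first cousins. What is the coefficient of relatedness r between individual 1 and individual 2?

0.078125

Wright's path rule: contributions from independent ancestry routes add.
Individual 1 and individual 2 are related in two ways: half first cousins through their mothers (r = 1/16) and half second cousins through their fathers (r = 1/64).
r = 1/16 + 1/64 = 5/64 = 0.078125.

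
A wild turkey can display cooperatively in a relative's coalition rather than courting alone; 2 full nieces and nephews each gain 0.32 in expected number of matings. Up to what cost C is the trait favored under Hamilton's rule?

r to a full niece or nephew = 0.25 (full aunt/uncle↔niece/nephew: two paths of length 3 through the shared grandparent pair: r = 2·(1/2)^3 = 1/4).
Hamilton's rule: n·r·B > C, so the trait is favored while C < n·r·B = 2·0.25·0.32 = 0.16.

0.16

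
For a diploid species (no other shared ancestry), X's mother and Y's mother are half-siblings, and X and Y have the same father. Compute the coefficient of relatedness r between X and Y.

Independent pedigree routes through distinct common ancestors add.
X and Y are related in two ways: half first cousins through their mothers (r = 1/16) and half-sibs through their shared father (r = 1/4).
r = 1/16 + 1/4 = 0.3125.

0.3125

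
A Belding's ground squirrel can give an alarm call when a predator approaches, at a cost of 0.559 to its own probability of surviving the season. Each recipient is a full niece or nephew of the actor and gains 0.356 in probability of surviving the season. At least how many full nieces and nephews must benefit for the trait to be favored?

r to a full niece or nephew = 0.25 (full aunt/uncle↔niece/nephew: two paths of length 3 through the shared grandparent pair: r = 2·(1/2)^3 = 1/4).
Hamilton's rule: n·r·B > C  ⇒  n > C/(r·B) = 0.559/(0.25·0.356) = 6.281.
The smallest integer exceeding 6.281 is 7.

7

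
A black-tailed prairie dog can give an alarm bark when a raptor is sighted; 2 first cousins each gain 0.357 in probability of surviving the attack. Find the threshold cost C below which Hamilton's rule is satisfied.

0.08925

r to a first cousin = 0.125 (first cousins share one grandparent pair — two paths of length 4: r = 2·(1/2)^4 = 1/8).
Hamilton's rule: n·r·B > C, so the trait is favored while C < n·r·B = 2·0.125·0.357 = 0.08925.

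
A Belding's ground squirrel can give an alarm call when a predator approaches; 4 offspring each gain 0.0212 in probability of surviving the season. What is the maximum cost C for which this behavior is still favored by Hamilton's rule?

0.0424

r to an offspring = 1/2 (one parent–offspring link: r = (1/2)^1 = 1/2).
Hamilton's rule: n·r·B > C, so the trait is favored while C < n·r·B = 4·0.5·0.0212 = 0.0424.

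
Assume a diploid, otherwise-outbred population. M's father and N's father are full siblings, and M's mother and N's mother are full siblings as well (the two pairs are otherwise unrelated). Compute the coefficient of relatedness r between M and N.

0.25

With two independent routes of shared ancestry, r is the sum of the two contributions.
M and N are related in two ways: first cousins through their fathers (r = 1/8) and first cousins through their mothers (r = 1/8) — i.e. double first cousins.
r = 1/8 + 1/8 = 0.25.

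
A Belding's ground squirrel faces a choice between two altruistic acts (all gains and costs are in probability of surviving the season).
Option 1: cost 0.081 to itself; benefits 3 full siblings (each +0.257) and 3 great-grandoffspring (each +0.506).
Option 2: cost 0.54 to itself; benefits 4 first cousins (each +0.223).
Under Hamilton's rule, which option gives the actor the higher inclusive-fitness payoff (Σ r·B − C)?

Option 1: r to a full sibling = 0.5.
Option 1: r to a great-grandoffspring = 0.125.
Option 1: Σ r·B − C = (3·0.5·0.257 + 3·0.125·0.506) − 0.081 = 0.49425.
Option 2: r to a first cousin = 0.125.
Option 2: Σ r·B − C = (4·0.125·0.223) − 0.54 = -0.4285.
Option 1 has the higher net inclusive-fitness payoff.

Option 1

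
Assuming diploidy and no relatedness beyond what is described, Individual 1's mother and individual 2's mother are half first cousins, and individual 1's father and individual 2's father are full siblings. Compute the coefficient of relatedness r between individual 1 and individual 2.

0.140625

Relatedness sums over independent paths through distinct common ancestors.
Individual 1 and individual 2 are related in two ways: half second cousins through their mothers (r = 1/64) and first cousins through their fathers (r = 1/8).
r = 1/64 + 1/8 = 9/64 = 0.140625.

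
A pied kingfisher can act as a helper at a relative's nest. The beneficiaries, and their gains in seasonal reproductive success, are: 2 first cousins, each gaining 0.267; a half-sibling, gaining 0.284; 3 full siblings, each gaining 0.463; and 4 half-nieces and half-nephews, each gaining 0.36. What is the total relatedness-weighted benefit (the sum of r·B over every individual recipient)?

1.01225

r to a first cousin = 0.125 (first cousins share one grandparent pair — two paths of length 4: r = 2·(1/2)^4 = 1/8).
r to a half-sibling = 0.25 (half-sibs share one parent — one path of length 2: r = (1/2)^2 = 1/4).
r to a full sibling = 0.5 (full sibs share both parents — two paths of length 2: r = 2·(1/2)^2 = 1/2).
r to a half-niece or half-nephew = 0.125 (half-aunt/uncle↔niece/nephew: one path of length 3: r = (1/2)^3 = 1/8).
Summing one r·B term per recipient: 2·0.125·0.267 + 1·0.25·0.284 + 3·0.5·0.463 + 4·0.125·0.36 = 1.01225.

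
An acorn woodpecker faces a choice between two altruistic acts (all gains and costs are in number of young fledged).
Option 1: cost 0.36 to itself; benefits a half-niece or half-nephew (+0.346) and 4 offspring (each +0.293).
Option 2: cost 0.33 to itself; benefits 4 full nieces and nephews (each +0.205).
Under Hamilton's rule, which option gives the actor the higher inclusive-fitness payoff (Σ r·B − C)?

Option 1: r to a half-niece or half-nephew = 0.125.
Option 1: r to an offspring = 0.5.
Option 1: Σ r·B − C = (1·0.125·0.346 + 4·0.5·0.293) − 0.36 = 0.26925.
Option 2: r to a full niece or nephew = 0.25.
Option 2: Σ r·B − C = (4·0.25·0.205) − 0.33 = -0.125.
Option 1 has the higher net inclusive-fitness payoff.

Option 1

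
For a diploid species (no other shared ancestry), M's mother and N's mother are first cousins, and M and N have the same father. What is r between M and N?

With two independent routes of shared ancestry, r is the sum of the two contributions.
M and N are related in two ways: second cousins through their mothers (r = 1/32) and half-sibs through their shared father (r = 1/4).
r = 1/32 + 1/4 = 0.28125.

0.28125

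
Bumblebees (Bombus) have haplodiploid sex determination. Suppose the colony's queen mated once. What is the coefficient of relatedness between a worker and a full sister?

0.75

Haplodiploid full sisters inherit their father's entire haploid genome identically (contributing 1/2) and on average half of their mother's contribution (1/2 · 1/2 = 1/4); r = 1/2 + 1/4 = 3/4.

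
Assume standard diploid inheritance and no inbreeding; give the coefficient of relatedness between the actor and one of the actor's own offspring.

Each parent–offspring link contributes a factor of 1/2, and independent paths through distinct common ancestors add.
One parent–offspring link: r = (1/2)^1 = 1/2.

0.5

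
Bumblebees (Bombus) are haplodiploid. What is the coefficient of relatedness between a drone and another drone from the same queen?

Haploid brothers each carry a random half of the queen's diploid genome, so on average they share half: r = 1/2.

0.5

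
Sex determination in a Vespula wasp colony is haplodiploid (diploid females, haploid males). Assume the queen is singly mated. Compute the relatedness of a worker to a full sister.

0.75

Haplodiploid full sisters inherit their father's entire haploid genome identically (contributing 1/2) and on average half of their mother's contribution (1/2 · 1/2 = 1/4); r = 1/2 + 1/4 = 3/4.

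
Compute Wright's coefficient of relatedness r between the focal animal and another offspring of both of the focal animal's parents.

0.5

Each parent–offspring link contributes a factor of 1/2, and independent paths through distinct common ancestors add.
Full sibs share both parents — two paths of length 2: r = 2·(1/2)^2 = 1/2.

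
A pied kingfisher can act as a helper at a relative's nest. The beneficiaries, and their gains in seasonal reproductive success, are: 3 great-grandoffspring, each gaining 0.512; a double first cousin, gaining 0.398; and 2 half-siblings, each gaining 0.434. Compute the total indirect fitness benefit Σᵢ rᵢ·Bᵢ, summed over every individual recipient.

r to a great-grandoffspring = 1/8 (three parent–offspring links: r = (1/2)^3 = 1/8).
r to a double first cousin = 0.25 (double first cousins share both grandparent pairs — four paths of length 4: r = 4·(1/2)^4 = 1/4).
r to a half-sibling = 0.25 (half-sibs share one parent — one path of length 2: r = (1/2)^2 = 1/4).
Summing one r·B term per recipient: 3·0.125·0.512 + 1·0.25·0.398 + 2·0.25·0.434 = 0.5085.

0.5085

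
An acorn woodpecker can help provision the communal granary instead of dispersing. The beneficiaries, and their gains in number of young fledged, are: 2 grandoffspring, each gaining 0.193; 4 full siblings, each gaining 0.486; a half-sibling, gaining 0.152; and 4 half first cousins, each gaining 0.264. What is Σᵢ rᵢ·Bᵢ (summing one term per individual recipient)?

1.1725

r to a grandoffspring = 1/4 (two parent–offspring links: r = (1/2)^2 = 1/4).
r to a full sibling = 0.5 (full sibs share both parents — two paths of length 2: r = 2·(1/2)^2 = 1/2).
r to a half-sibling = 1/4 (half-sibs share one parent — one path of length 2: r = (1/2)^2 = 1/4).
r to a half first cousin = 1/16 (half first cousins share one grandparent — one path of length 4: r = (1/2)^4 = 1/16).
Summing one r·B term per recipient: 2·0.25·0.193 + 4·0.5·0.486 + 1·0.25·0.152 + 4·0.0625·0.264 = 1.1725.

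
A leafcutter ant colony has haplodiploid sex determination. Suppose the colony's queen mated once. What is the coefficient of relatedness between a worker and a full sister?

Haplodiploid full sisters inherit their father's entire haploid genome identically (contributing 1/2) and on average half of their mother's contribution (1/2 · 1/2 = 1/4); r = 1/2 + 1/4 = 3/4.

0.75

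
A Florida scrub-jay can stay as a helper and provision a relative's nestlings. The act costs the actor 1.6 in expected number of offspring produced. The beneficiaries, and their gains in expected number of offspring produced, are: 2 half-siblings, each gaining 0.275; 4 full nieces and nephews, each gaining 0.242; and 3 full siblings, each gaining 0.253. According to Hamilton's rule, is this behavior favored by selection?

No

Hamilton's rule: the trait is favored when the sum of r·B over every recipient exceeds the actor's cost C.
r to a half-sibling = 1/4 (half-sibs share one parent — one path of length 2: r = (1/2)^2 = 1/4).
r to a full niece or nephew = 0.25 (full aunt/uncle↔niece/nephew: two paths of length 3 through the shared grandparent pair: r = 2·(1/2)^3 = 1/4).
r to a full sibling = 0.5 (full sibs share both parents — two paths of length 2: r = 2·(1/2)^2 = 1/2).
Summing one r·B term per recipient: 2·0.25·0.275 + 4·0.25·0.242 + 3·0.5·0.253 = 0.759.
0.759 < 1.6: the indirect benefit is less than the cost.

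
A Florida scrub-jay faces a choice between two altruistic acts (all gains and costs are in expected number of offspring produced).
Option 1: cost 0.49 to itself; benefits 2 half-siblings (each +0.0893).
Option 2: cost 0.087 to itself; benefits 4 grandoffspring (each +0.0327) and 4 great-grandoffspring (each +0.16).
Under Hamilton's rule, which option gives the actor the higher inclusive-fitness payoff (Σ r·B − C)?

Option 1: r to a half-sibling = 0.25.
Option 1: Σ r·B − C = (2·0.25·0.0893) − 0.49 = -0.44535.
Option 2: r to a grandoffspring = 0.25.
Option 2: r to a great-grandoffspring = 0.125.
Option 2: Σ r·B − C = (4·0.25·0.0327 + 4·0.125·0.16) − 0.087 = 0.0257.
Option 2 has the higher net inclusive-fitness payoff.

Option 2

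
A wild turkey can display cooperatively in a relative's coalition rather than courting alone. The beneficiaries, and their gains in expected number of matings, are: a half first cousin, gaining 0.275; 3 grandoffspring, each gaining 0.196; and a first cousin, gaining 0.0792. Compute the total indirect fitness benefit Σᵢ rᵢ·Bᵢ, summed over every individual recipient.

0.1740875

r to a half first cousin = 1/16 (half first cousins share one grandparent — one path of length 4: r = (1/2)^4 = 1/16).
r to a grandoffspring = 0.25 (two parent–offspring links: r = (1/2)^2 = 1/4).
r to a first cousin = 0.125 (first cousins share one grandparent pair — two paths of length 4: r = 2·(1/2)^4 = 1/8).
Summing one r·B term per recipient: 1·0.0625·0.275 + 3·0.25·0.196 + 1·0.125·0.0792 = 0.1740875.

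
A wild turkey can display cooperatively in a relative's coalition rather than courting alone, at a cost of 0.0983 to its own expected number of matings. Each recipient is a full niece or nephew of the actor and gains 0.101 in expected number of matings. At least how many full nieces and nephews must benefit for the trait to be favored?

4

r to a full niece or nephew = 0.25 (full aunt/uncle↔niece/nephew: two paths of length 3 through the shared grandparent pair: r = 2·(1/2)^3 = 1/4).
Hamilton's rule: n·r·B > C  ⇒  n > C/(r·B) = 0.0983/(0.25·0.101) = 3.893.
The smallest integer exceeding 3.893 is 4.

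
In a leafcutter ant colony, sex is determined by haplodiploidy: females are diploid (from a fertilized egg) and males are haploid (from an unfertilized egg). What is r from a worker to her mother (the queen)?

0.5

One meiotic link between diploid queen and diploid daughter: r = 1/2.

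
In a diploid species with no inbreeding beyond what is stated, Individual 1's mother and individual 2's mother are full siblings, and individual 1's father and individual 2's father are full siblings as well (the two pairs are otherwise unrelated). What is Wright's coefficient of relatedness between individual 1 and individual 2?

0.25

Independent pedigree routes through distinct common ancestors add.
Individual 1 and individual 2 are related in two ways: first cousins through their mothers (r = 1/8) and first cousins through their fathers (r = 1/8) — i.e. double first cousins.
r = 1/8 + 1/8 = 1/4 = 0.25.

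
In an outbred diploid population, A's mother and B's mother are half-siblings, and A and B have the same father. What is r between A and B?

0.3125

Wright's path rule: contributions from independent ancestry routes add.
A and B are related in two ways: half first cousins through their mothers (r = 1/16) and half-sibs through their shared father (r = 1/4).
r = 1/16 + 1/4 = 5/16 = 0.3125.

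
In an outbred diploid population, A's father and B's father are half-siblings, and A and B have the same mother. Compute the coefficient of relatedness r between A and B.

0.3125

Independent pedigree routes through distinct common ancestors add.
A and B are related in two ways: half first cousins through their fathers (r = 1/16) and half-sibs through their shared mother (r = 1/4).
r = 1/16 + 1/4 = 0.3125.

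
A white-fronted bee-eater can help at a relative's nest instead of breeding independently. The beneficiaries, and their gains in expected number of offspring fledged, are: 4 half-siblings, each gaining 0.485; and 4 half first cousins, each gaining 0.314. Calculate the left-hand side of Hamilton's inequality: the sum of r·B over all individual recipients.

0.5635

r to a half-sibling = 1/4 (half-sibs share one parent — one path of length 2: r = (1/2)^2 = 1/4).
r to a half first cousin = 0.0625 (half first cousins share one grandparent — one path of length 4: r = (1/2)^4 = 1/16).
Summing one r·B term per recipient: 4·0.25·0.485 + 4·0.0625·0.314 = 0.5635.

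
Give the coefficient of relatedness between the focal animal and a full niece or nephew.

Full aunt/uncle↔niece/nephew: two paths of length 3 through the shared grandparent pair: r = 2·(1/2)^3 = 1/4.

0.25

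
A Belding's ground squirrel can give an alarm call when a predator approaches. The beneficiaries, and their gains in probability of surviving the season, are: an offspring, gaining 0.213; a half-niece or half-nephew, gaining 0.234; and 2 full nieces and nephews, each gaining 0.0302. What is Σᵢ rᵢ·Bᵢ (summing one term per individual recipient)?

0.15085

r to an offspring = 1/2 (one parent–offspring link: r = (1/2)^1 = 1/2).
r to a half-niece or half-nephew = 0.125 (half-aunt/uncle↔niece/nephew: one path of length 3: r = (1/2)^3 = 1/8).
r to a full niece or nephew = 1/4 (full aunt/uncle↔niece/nephew: two paths of length 3 through the shared grandparent pair: r = 2·(1/2)^3 = 1/4).
Summing one r·B term per recipient: 1·0.5·0.213 + 1·0.125·0.234 + 2·0.25·0.0302 = 0.15085.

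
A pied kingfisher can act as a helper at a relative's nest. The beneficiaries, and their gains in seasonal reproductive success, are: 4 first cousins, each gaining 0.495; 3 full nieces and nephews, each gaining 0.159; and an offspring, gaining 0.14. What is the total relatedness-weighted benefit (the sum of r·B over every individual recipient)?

0.43675

r to a first cousin = 1/8 (first cousins share one grandparent pair — two paths of length 4: r = 2·(1/2)^4 = 1/8).
r to a full niece or nephew = 1/4 (full aunt/uncle↔niece/nephew: two paths of length 3 through the shared grandparent pair: r = 2·(1/2)^3 = 1/4).
r to an offspring = 0.5 (one parent–offspring link: r = (1/2)^1 = 1/2).
Summing one r·B term per recipient: 4·0.125·0.495 + 3·0.25·0.159 + 1·0.5·0.14 = 0.43675.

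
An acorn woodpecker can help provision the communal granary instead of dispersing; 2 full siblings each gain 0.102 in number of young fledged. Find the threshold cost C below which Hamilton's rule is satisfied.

r to a full sibling = 1/2 (full sibs share both parents — two paths of length 2: r = 2·(1/2)^2 = 1/2).
Hamilton's rule: n·r·B > C, so the trait is favored while C < n·r·B = 2·0.5·0.102 = 0.102.

0.102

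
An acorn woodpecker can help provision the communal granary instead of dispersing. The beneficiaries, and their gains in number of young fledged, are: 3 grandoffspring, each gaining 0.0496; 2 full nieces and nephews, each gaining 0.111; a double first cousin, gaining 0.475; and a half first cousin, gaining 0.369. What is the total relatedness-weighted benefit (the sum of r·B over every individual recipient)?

0.2345125

r to a grandoffspring = 1/4 (two parent–offspring links: r = (1/2)^2 = 1/4).
r to a full niece or nephew = 1/4 (full aunt/uncle↔niece/nephew: two paths of length 3 through the shared grandparent pair: r = 2·(1/2)^3 = 1/4).
r to a double first cousin = 1/4 (double first cousins share both grandparent pairs — four paths of length 4: r = 4·(1/2)^4 = 1/4).
r to a half first cousin = 1/16 (half first cousins share one grandparent — one path of length 4: r = (1/2)^4 = 1/16).
Summing one r·B term per recipient: 3·0.25·0.0496 + 2·0.25·0.111 + 1·0.25·0.475 + 1·0.0625·0.369 = 0.2345125.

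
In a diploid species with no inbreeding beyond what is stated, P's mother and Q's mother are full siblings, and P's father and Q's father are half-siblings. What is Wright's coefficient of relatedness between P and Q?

0.1875

Relatedness sums over independent paths through distinct common ancestors.
P and Q are related in two ways: first cousins through their mothers (r = 1/8) and half first cousins through their fathers (r = 1/16).
r = 1/8 + 1/16 = 3/16 = 0.1875.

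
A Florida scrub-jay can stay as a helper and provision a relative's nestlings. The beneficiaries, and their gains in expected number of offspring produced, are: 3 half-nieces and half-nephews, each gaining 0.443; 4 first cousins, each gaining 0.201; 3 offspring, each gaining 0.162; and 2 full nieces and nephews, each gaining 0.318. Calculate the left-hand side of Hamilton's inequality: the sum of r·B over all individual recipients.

r to a half-niece or half-nephew = 0.125 (half-aunt/uncle↔niece/nephew: one path of length 3: r = (1/2)^3 = 1/8).
r to a first cousin = 1/8 (first cousins share one grandparent pair — two paths of length 4: r = 2·(1/2)^4 = 1/8).
r to an offspring = 1/2 (one parent–offspring link: r = (1/2)^1 = 1/2).
r to a full niece or nephew = 0.25 (full aunt/uncle↔niece/nephew: two paths of length 3 through the shared grandparent pair: r = 2·(1/2)^3 = 1/4).
Summing one r·B term per recipient: 3·0.125·0.443 + 4·0.125·0.201 + 3·0.5·0.162 + 2·0.25·0.318 = 0.668625.

0.668625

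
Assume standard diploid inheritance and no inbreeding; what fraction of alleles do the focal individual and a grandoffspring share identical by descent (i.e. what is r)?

0.25

Each parent–offspring link contributes a factor of 1/2, and independent paths through distinct common ancestors add.
Two parent–offspring links: r = (1/2)^2 = 1/4.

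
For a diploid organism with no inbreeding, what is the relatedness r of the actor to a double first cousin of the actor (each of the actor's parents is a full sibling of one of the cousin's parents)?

Each parent–offspring link contributes a factor of 1/2, and independent paths through distinct common ancestors add.
Double first cousins share both grandparent pairs — four paths of length 4: r = 4·(1/2)^4 = 1/4.

0.25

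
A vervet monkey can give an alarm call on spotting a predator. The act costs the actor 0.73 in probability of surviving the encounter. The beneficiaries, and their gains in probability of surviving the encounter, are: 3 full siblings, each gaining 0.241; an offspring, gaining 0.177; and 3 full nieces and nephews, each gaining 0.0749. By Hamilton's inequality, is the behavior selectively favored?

Hamilton's rule: the trait is favored when the sum of r·B over every recipient exceeds the actor's cost C.
r to a full sibling = 0.5 (full sibs share both parents — two paths of length 2: r = 2·(1/2)^2 = 1/2).
r to an offspring = 0.5 (one parent–offspring link: r = (1/2)^1 = 1/2).
r to a full niece or nephew = 0.25 (full aunt/uncle↔niece/nephew: two paths of length 3 through the shared grandparent pair: r = 2·(1/2)^3 = 1/4).
Summing one r·B term per recipient: 3·0.5·0.241 + 1·0.5·0.177 + 3·0.25·0.0749 = 0.506175.
0.506175 < 0.73: the indirect benefit is less than the cost.

No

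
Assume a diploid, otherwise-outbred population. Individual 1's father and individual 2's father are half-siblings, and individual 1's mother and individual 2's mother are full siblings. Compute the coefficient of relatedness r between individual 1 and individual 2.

Relatedness sums over independent paths through distinct common ancestors.
Individual 1 and individual 2 are related in two ways: half first cousins through their fathers (r = 1/16) and first cousins through their mothers (r = 1/8).
r = 1/16 + 1/8 = 3/16 = 0.1875.

0.1875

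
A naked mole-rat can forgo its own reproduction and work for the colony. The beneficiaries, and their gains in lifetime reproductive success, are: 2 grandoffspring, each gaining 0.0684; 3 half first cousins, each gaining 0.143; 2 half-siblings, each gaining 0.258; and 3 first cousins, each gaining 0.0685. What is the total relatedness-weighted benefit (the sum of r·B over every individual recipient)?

r to a grandoffspring = 0.25 (two parent–offspring links: r = (1/2)^2 = 1/4).
r to a half first cousin = 1/16 (half first cousins share one grandparent — one path of length 4: r = (1/2)^4 = 1/16).
r to a half-sibling = 0.25 (half-sibs share one parent — one path of length 2: r = (1/2)^2 = 1/4).
r to a first cousin = 0.125 (first cousins share one grandparent pair — two paths of length 4: r = 2·(1/2)^4 = 1/8).
Summing one r·B term per recipient: 2·0.25·0.0684 + 3·0.0625·0.143 + 2·0.25·0.258 + 3·0.125·0.0685 = 0.2157.

0.2157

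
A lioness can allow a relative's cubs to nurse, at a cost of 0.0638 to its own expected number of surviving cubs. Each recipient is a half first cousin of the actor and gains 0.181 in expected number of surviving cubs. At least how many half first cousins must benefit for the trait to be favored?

6

r to a half first cousin = 0.0625 (half first cousins share one grandparent — one path of length 4: r = (1/2)^4 = 1/16).
Hamilton's rule: n·r·B > C  ⇒  n > C/(r·B) = 0.0638/(0.0625·0.181) = 5.64.
The smallest integer exceeding 5.64 is 6.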